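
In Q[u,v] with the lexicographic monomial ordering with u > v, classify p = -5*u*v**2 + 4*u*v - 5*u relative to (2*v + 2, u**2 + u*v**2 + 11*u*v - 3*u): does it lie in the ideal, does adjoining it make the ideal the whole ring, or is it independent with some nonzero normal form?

First compute the reduced Gröbner basis of I by Buchberger's algorithm.
f_1 = 2*v + 2, LT = v.
f_2 = u**2 + u*v**2 + 11*u*v - 3*u, LT = u**2.

The S-polynomials (S(f_1,f_2)) all reduce to 0 modulo the current basis, so we have a Gröbner basis.
Inter-reduce: drop elements whose leading term is divisible by another's, tail-reduce, and make monic.
Reduced Gröbner basis: {u**2 - 13*u, v + 1}.
Label its elements g_1 = u**2 - 13*u, g_2 = v + 1.

Reduce p = -5*u*v**2 + 4*u*v - 5*u modulo G:
  leading term u*v**2: subtract (-5*u*v)·g_2 from -5*u*v**2 + 4*u*v - 5*u → 9*u*v - 5*u
  leading term u*v: subtract (9*u)·g_2 from 9*u*v - 5*u → -14*u
  leading term u: no divisor's leading term divides it; move -14*u to the remainder.
  normal form = -14*u.
The normal form is nonzero, so p ∉ I. Since p minus its normal form lies in I, I + (p) = I + (r) where r = -14*u; decide whether this ideal is the whole ring.
Run Buchberger on G together with r (pairs among the g_i already reduce to 0 since G is a Gröbner basis):
g_1 = u**2 - 13*u, LT = u**2.
g_2 = v + 1, LT = v.
r = -14*u, LT = u.

The S-polynomials (S(g_1,g_2), S(g_1,r), S(g_2,r)) all reduce to 0 modulo the current basis, so we have a Gröbner basis.
Inter-reduce: drop elements whose leading term is divisible by another's, tail-reduce, and make monic.
Reduced Gröbner basis: {u, v + 1}.
The reduced Gröbner basis of I + (p) is {u, v + 1} ≠ {1}, a proper ideal, so the enlarged system stays consistent: p is independent of I, with normal form -14*u.

-5*u*v**2 + 4*u*v - 5*u is independent of I; its normal form modulo I is -14*u.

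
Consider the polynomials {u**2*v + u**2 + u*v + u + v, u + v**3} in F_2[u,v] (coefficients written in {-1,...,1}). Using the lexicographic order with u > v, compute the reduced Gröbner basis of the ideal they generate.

G = {u + v**3, v**7 + v**6 + v**4 + v**3 + v}

The reduced Gröbner basis is the canonical form of the ideal for this ordering.

f_1 = u**2*v + u**2 + u*v + u + v, LT = u**2*v.
f_2 = u + v**3, LT = u.

S(f_1,f_2): lcm = u**2*v. S = u**2 + u*v**4 + u*v + u + v.
  reduce S modulo (f_1, f_2):
  remainder v**7 + v**6 + v**4 + v**3 + v ≠ 0; add g_3 = v**7 + v**6 + v**4 + v**3 + v to the basis.

The other S-polynomials (S(f_1,g_3), S(f_2,g_3)) all reduce to 0 modulo the current basis, so we have a Gröbner basis.
Inter-reduce: drop elements whose leading term is divisible by another's, tail-reduce, and make monic.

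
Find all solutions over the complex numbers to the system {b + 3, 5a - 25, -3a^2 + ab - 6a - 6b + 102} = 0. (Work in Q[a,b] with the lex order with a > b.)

{(5, -3)}

Compute a lex Gröbner basis by Buchberger's algorithm.
f_1 = b + 3, LT = b.
f_2 = 5a - 25, LT = a.
f_3 = -3a^2 + ab - 6a - 6b + 102, LT = a^2.

The S-polynomials (S(f_1,f_2), S(f_1,f_3), S(f_2,f_3)) all reduce to 0 modulo the current basis, so we have a Gröbner basis.
Inter-reduce: drop elements whose leading term is divisible by another's, tail-reduce, and make monic.
Reduced Gröbner basis: {a - 5, b + 3}.

Elimination: the polynomial b + 3 lies in the elimination ideal for b, so b ∈ {-3}. For each such b, the remaining basis elements (now univariate) give the rest of the solution.
  b = -3: the earlier basis element becomes a - 5 = 0, giving a = 5 — point (5, -3).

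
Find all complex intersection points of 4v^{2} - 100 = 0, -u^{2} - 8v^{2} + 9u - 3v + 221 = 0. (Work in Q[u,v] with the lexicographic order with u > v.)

{(-3, -5), (12, -5), (9/2 - sqrt(105)/2, 5), (9/2 + sqrt(105)/2, 5)}

Compute a lex Gröbner basis by Buchberger's algorithm.
f_1 = 4v^{2} - 100, LT = v^{2}.
f_2 = -u^{2} + 9u - 8v^{2} - 3v + 221, LT = u^{2}.

The S-polynomials (S(f_1,f_2)) all reduce to 0 modulo the current basis, so we have a Gröbner basis.
Inter-reduce: drop elements whose leading term is divisible by another's, tail-reduce, and make monic.
Reduced Gröbner basis: {u^{2} - 9u + 3v - 21, v^{2} - 25}.

The lex basis is triangular: the last element involves only v. Solving v^{2} - 25 = 0 gives v ∈ {-5, 5}; substituting each value into the earlier elements determines the remaining variables.
  v = -5: the earlier basis element becomes u^{2} - 9u - 36 = 0, giving u = -3, 12 — points (-3, -5), (12, -5).
  v = 5: the earlier basis element becomes u^{2} - 9u - 6 = 0, giving u = 9/2 - sqrt(105)/2, 9/2 + sqrt(105)/2 — points (9/2 - sqrt(105)/2, 5), (9/2 + sqrt(105)/2, 5).
This is the nonlinear analogue of row-reducing a linear system.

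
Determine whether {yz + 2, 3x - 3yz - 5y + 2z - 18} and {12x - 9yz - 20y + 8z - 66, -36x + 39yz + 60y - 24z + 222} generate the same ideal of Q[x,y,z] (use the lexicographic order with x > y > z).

Yes, the ideals are equal.

For a fixed monomial order, each ideal has a unique reduced Gröbner basis; comparing bases decides equality.
Buchberger on the first generating set:
f_1 = yz + 2, LT = yz.
f_2 = 3x - 3yz - 5y + 2z - 18, LT = x.

The S-polynomials (S(f_1,f_2)) all reduce to 0 modulo the current basis, so we have a Gröbner basis.
Inter-reduce: drop elements whose leading term is divisible by another's, tail-reduce, and make monic.
Reduced Gröbner basis: {x - 5/3y + 2/3z - 4, yz + 2}.

Buchberger on the second generating set:
h_1 = 12x - 9yz - 20y + 8z - 66, LT = x.
h_2 = -36x + 39yz + 60y - 24z + 222, LT = x.

S(h_1,h_2): lcm = x. S = 1/3yz + 2/3.
  reduce S modulo (h_1, h_2):
  remainder 1/3yz + 2/3 ≠ 0; add k_3 = 1/3yz + 2/3 to the basis.

The other S-polynomials (S(h_1,k_3), S(h_2,k_3)) all reduce to 0 modulo the current basis, so we have a Gröbner basis.
Inter-reduce: drop elements whose leading term is divisible by another's, tail-reduce, and make monic.
Reduced Gröbner basis: {x - 5/3y + 2/3z - 4, yz + 2}.

The two bases agree; hence the ideals are identical.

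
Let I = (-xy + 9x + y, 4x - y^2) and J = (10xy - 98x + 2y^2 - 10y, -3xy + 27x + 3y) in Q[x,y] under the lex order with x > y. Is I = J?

For a fixed monomial order, each ideal has a unique reduced Gröbner basis; comparing bases decides equality.
Buchberger on the first generating set:
f_1 = -xy + 9x + y, LT = xy.
f_2 = 4x - y^2, LT = x.

S(f_1,f_2): lcm = xy. S = -9x + 1/4y^3 - y.
  leading term x: subtract (-9/4)·f_2 from -9x + 1/4y^3 - y → 1/4y^3 - 9/4y^2 - y
  leading term y^3: no divisor's leading term divides it; move 1/4y^3 to the remainder.
  leading term y^2: no divisor's leading term divides it; move -9/4y^2 to the remainder.
  leading term y: no divisor's leading term divides it; move -y to the remainder.
  remainder 1/4y^3 - 9/4y^2 - y ≠ 0; add g_3 = 1/4y^3 - 9/4y^2 - y to the basis.

S(f_1,g_3): lcm = xy^3. S = 4xy - y^3.
  leading term xy: subtract (-4)·f_1 from 4xy - y^3 → 36x - y^3 + 4y
  leading term x: subtract (9)·f_2 from 36x - y^3 + 4y → -y^3 + 9y^2 + 4y
  leading term y^3: subtract (-4)·g_3 from -y^3 + 9y^2 + 4y → 0
  remainder 0.

S(f_2,g_3): leading monomials are coprime, so the S-polynomial reduces to 0 (Buchberger's first criterion).
Every S-polynomial of the final basis reduces to 0, so we have a Gröbner basis.
Inter-reduce: drop elements whose leading term is divisible by another's, tail-reduce, and make monic.
Reduced Gröbner basis: {x - 1/4y^2, y^3 - 9y^2 - 4y}.

Buchberger on the second generating set:
h_1 = 10xy - 98x + 2y^2 - 10y, LT = xy.
h_2 = -3xy + 27x + 3y, LT = xy.

S(h_1,h_2): lcm = xy. S = -4/5x + 1/5y^2.
  leading term x: no divisor's leading term divides it; move -4/5x to the remainder.
  leading term y^2: no divisor's leading term divides it; move 1/5y^2 to the remainder.
  remainder -4/5x + 1/5y^2 ≠ 0; add k_3 = -4/5x + 1/5y^2 to the basis.

S(h_1,k_3): lcm = xy. S = -49/5x + 1/4y^3 + 1/5y^2 - y.
  leading term x: subtract (49/4)·k_3 from -49/5x + 1/4y^3 + 1/5y^2 - y → 1/4y^3 - 9/4y^2 - y
  leading term y^3: no divisor's leading term divides it; move 1/4y^3 to the remainder.
  leading term y^2: no divisor's leading term divides it; move -9/4y^2 to the remainder.
  leading term y: no divisor's leading term divides it; move -y to the remainder.
  remainder 1/4y^3 - 9/4y^2 - y ≠ 0; add k_4 = 1/4y^3 - 9/4y^2 - y to the basis.

S(h_2,k_3): lcm = xy. S = -9x + 1/4y^3 - y.
  leading term x: subtract (45/4)·k_3 from -9x + 1/4y^3 - y → 1/4y^3 - 9/4y^2 - y
  leading term y^3: subtract (1)·k_4 from 1/4y^3 - 9/4y^2 - y → 0
  remainder 0.

S(h_1,k_4): lcm = xy^3. S = -4/5xy^2 + 4xy + 1/5y^4 - y^3.
  leading term xy^2: subtract (-2/25y)·h_1 from -4/5xy^2 + 4xy + 1/5y^4 - y^3 → -96/25xy + 1/5y^4 - 21/25y^3 - 4/5y^2
  leading term xy: subtract (-48/125)·h_1 from -96/25xy + 1/5y^4 - 21/25y^3 - 4/5y^2 → -4704/125x + 1/5y^4 - 21/25y^3 - 4/125y^2 - 96/25y
  leading term x: subtract (1176/25)·k_3 from -4704/125x + 1/5y^4 - 21/25y^3 - 4/125y^2 - 96/25y → 1/5y^4 - 21/25y^3 - 236/25y^2 - 96/25y
  leading term y^4: subtract (4/5y)·k_4 from 1/5y^4 - 21/25y^3 - 236/25y^2 - 96/25y → 24/25y^3 - 216/25y^2 - 96/25y
  leading term y^3: subtract (96/25)·k_4 from 24/25y^3 - 216/25y^2 - 96/25y → 0
  remainder 0.

S(h_2,k_4): lcm = xy^3. S = 4xy - y^3.
  leading term xy: subtract (2/5)·h_1 from 4xy - y^3 → 196/5x - y^3 - 4/5y^2 + 4y
  leading term x: subtract (-49)·k_3 from 196/5x - y^3 - 4/5y^2 + 4y → -y^3 + 9y^2 + 4y
  leading term y^3: subtract (-4)·k_4 from -y^3 + 9y^2 + 4y → 0
  remainder 0.

S(k_3,k_4): leading monomials are coprime, so the S-polynomial reduces to 0 (Buchberger's first criterion).
Every S-polynomial of the final basis reduces to 0, so we have a Gröbner basis.
Inter-reduce: drop elements whose leading term is divisible by another's, tail-reduce, and make monic.
Reduced Gröbner basis: {x - 1/4y^2, y^3 - 9y^2 - 4y}.

The two bases agree; hence the ideals are identical.
The choice of monomial ordering does not affect the verdict — as long as both bases are computed under the same ordering, their equality decides ideal equality.

Yes, the ideals are equal.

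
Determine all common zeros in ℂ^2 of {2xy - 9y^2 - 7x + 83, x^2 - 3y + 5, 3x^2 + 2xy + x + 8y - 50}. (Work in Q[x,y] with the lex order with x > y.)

{(2, 3)}

Compute a lex Gröbner basis by Buchberger's algorithm.
f_1 = 2xy - 7x - 9y^2 + 83, LT = xy.
f_2 = x^2 - 3y + 5, LT = x^2.
f_3 = 3x^2 + 2xy + x + 8y - 50, LT = x^2.

S(f_1,f_2): lcm = x^2y. S = -7/2x^2 - 9/2xy^2 + 83/2x + 3y^2 - 5y.
  reduce S modulo (f_1, f_2, f_3):
  remainder -109/8x - 81/4y^3 - 543/8y^2 + 685/4y + 5369/8 ≠ 0; add h_4 = -109/8x - 81/4y^3 - 543/8y^2 + 685/4y + 5369/8 to the basis.

S(f_1,f_3): lcm = x^2y. S = -7/2x^2 - 31/6xy^2 - 1/3xy + 83/2x - 8/3y^2 + 50/3y.
  reduce S modulo (f_1, f_2, f_3, h_4):
  remainder 1185/109y^3 + 9427/327y^2 - 22228/327y - 38048/109 ≠ 0; add h_5 = 1185/109y^3 + 9427/327y^2 - 22228/327y - 38048/109 to the basis.

S(f_2,f_3): lcm = x^2. S = -2/3xy - 1/3x - 17/3y + 65/3.
  reduce S modulo (f_1, f_2, f_3, h_4, h_5):
  remainder -89/395y^2 - 5689/395y + 17868/395 ≠ 0; add h_6 = -89/395y^2 - 5689/395y + 17868/395 to the basis.

S(f_1,h_4): lcm = xy. S = -7/2x - 162/109y^4 - 543/109y^3 + 1759/218y^2 + 5369/109y + 83/2.
  reduce S modulo (f_1, f_2, f_3, h_4, h_5, h_6):
  remainder -12211052/35155y + 36633156/35155 ≠ 0; add h_7 = -12211052/35155y + 36633156/35155 to the basis.

The other S-polynomials (S(f_2,h_4), S(f_3,h_4), S(f_1,h_5), S(f_2,h_5), S(f_3,h_5), S(h_4,h_5), S(f_1,h_6), S(f_2,h_6), S(f_3,h_6), S(h_4,h_6), S(h_5,h_6), S(f_1,h_7), S(f_2,h_7), S(f_3,h_7), S(h_4,h_7), S(h_5,h_7), S(h_6,h_7)) all reduce to 0 modulo the current basis, so we have a Gröbner basis.
Inter-reduce: drop elements whose leading term is divisible by another's, tail-reduce, and make monic.
Reduced Gröbner basis: {x - 2, y - 3}.

The lex basis is triangular: the last element involves only y. Solving y - 3 = 0 gives y ∈ {3}; substituting each value into the earlier elements determines the remaining variables.
  y = 3: the earlier basis element becomes x - 2 = 0, giving x = 2 — point (2, 3).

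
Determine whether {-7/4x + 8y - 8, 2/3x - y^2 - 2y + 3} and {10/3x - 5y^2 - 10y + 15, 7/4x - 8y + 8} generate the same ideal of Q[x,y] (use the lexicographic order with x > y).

Two ideals are equal iff their reduced Gröbner bases coincide (the reduced basis is unique for a fixed ordering).
Buchberger on the first generating set:
f_1 = -7/4x + 8y - 8, LT = x.
f_2 = 2/3x - y^2 - 2y + 3, LT = x.

S(f_1,f_2): lcm = x. S = 3/2y^2 - 11/7y + 1/14.
  leading term y^2: no divisor's leading term divides it; move 3/2y^2 to the remainder.
  leading term y: no divisor's leading term divides it; move -11/7y to the remainder.
  leading term 1: no divisor's leading term divides it; move 1/14 to the remainder.
  remainder 3/2y^2 - 11/7y + 1/14 ≠ 0; add g_3 = 3/2y^2 - 11/7y + 1/14 to the basis.

The other S-polynomials (S(f_1,g_3), S(f_2,g_3)) all reduce to 0 modulo the current basis, so we have a Gröbner basis.
Inter-reduce: drop elements whose leading term is divisible by another's, tail-reduce, and make monic.
Reduced Gröbner basis: {x - 32/7y + 32/7, y^2 - 22/21y + 1/21}.

Buchberger on the second generating set:
h_1 = 10/3x - 5y^2 - 10y + 15, LT = x.
h_2 = 7/4x - 8y + 8, LT = x.

S(h_1,h_2): lcm = x. S = -3/2y^2 + 11/7y - 1/14.
  leading term y^2: no divisor's leading term divides it; move -3/2y^2 to the remainder.
  leading term y: no divisor's leading term divides it; move 11/7y to the remainder.
  leading term 1: no divisor's leading term divides it; move -1/14 to the remainder.
  remainder -3/2y^2 + 11/7y - 1/14 ≠ 0; add k_3 = -3/2y^2 + 11/7y - 1/14 to the basis.

The other S-polynomials (S(h_1,k_3), S(h_2,k_3)) all reduce to 0 modulo the current basis, so we have a Gröbner basis.
Inter-reduce: drop elements whose leading term is divisible by another's, tail-reduce, and make monic.
Reduced Gröbner basis: {x - 32/7y + 32/7, y^2 - 22/21y + 1/21}.

The two bases agree; hence the ideals are identical.

Yes, the ideals are equal.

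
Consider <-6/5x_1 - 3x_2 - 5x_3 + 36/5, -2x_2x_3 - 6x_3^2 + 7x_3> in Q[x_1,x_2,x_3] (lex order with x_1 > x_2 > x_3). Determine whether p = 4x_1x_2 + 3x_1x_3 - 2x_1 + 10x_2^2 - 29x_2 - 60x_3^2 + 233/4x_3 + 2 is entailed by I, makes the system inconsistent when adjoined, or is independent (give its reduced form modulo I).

First compute the reduced Gröbner basis of I by Buchberger's algorithm.
f_1 = -6/5x_1 - 3x_2 - 5x_3 + 36/5, LT = x_1.
f_2 = -2x_2x_3 - 6x_3^2 + 7x_3, LT = x_2x_3.

S(f_1,f_2): leading monomials are coprime, so the S-polynomial reduces to 0 (Buchberger's first criterion).
Every S-polynomial of the final basis reduces to 0, so we have a Gröbner basis.
Inter-reduce: drop elements whose leading term is divisible by another's, tail-reduce, and make monic.
Reduced Gröbner basis: {x_1 + 5/2x_2 + 25/6x_3 - 6, x_2x_3 + 3x_3^2 - 7/2x_3}.
Label its elements g_1 = x_1 + 5/2x_2 + 25/6x_3 - 6, g_2 = x_2x_3 + 3x_3^2 - 7/2x_3.

Reduce p = 4x_1x_2 + 3x_1x_3 - 2x_1 + 10x_2^2 - 29x_2 - 60x_3^2 + 233/4x_3 + 2 modulo G:
  leading term x_1x_2: subtract (4x_2)·g_1 from 4x_1x_2 + 3x_1x_3 - 2x_1 + 10x_2^2 - 29x_2 - 60x_3^2 + 233/4x_3 + 2 → 3x_1x_3 - 2x_1 - 50/3x_2x_3 - 5x_2 - 60x_3^2 + 233/4x_3 + 2
  leading term x_1x_3: subtract (3x_3)·g_1 from 3x_1x_3 - 2x_1 - 50/3x_2x_3 - 5x_2 - 60x_3^2 + 233/4x_3 + 2 → -2x_1 - 145/6x_2x_3 - 5x_2 - 145/2x_3^2 + 305/4x_3 + 2
  leading term x_1: subtract (-2)·g_1 from -2x_1 - 145/6x_2x_3 - 5x_2 - 145/2x_3^2 + 305/4x_3 + 2 → -145/6x_2x_3 - 145/2x_3^2 + 1015/12x_3 - 10
  leading term x_2x_3: subtract (-145/6)·g_2 from -145/6x_2x_3 - 145/2x_3^2 + 1015/12x_3 - 10 → -10
  leading term 1: no divisor's leading term divides it; move -10 to the remainder.
  normal form = -10.
The normal form is nonzero, so p ∉ I. Since p minus its normal form lies in I, I + (p) = I + (r) where r = -10; decide whether this ideal is the whole ring.
Here r = -10 is a nonzero constant, hence a unit: 1 ∈ I + (p), the Gröbner basis of I + (p) is {1}, and the enlarged system has no common solution — adjoining p is inconsistent.

Adjoining 4x_1x_2 + 3x_1x_3 - 2x_1 + 10x_2^2 - 29x_2 - 60x_3^2 + 233/4x_3 + 2 makes the ideal the whole ring: the system is inconsistent.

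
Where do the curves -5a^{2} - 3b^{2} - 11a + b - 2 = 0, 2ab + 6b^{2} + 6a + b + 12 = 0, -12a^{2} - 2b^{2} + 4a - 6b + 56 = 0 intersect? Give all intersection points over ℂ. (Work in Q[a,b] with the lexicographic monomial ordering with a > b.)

Compute a lex Gröbner basis by Buchberger's algorithm.
f_1 = -5a^{2} - 11a - 3b^{2} + b - 2, LT = a^{2}.
f_2 = 2ab + 6a + 6b^{2} + b + 12, LT = ab.
f_3 = -12a^{2} + 4a - 2b^{2} - 6b + 56, LT = a^{2}.

S(f_1,f_2): lcm = a^{2}b. S = -3a^{2} - 3ab^{2} + \tfrac{17}{10}ab - 6a + \tfrac{3}{5}b^{3} - \tfrac{1}{5}b^{2} + \tfrac{2}{5}b.
  reduce S modulo (f_1, f_2, f_3):
  remainder -\tfrac{63}{2}a + \tfrac{48}{5}b^{3} - 29b^{2} + \tfrac{249}{20}b - 63 ≠ 0; add h_4 = -\tfrac{63}{2}a + \tfrac{48}{5}b^{3} - 29b^{2} + \tfrac{249}{20}b - 63 to the basis.

S(f_1,f_3): lcm = a^{2}. S = \tfrac{38}{15}a + \tfrac{13}{30}b^{2} - \tfrac{7}{10}b + \tfrac{76}{15}.
  reduce S modulo (f_1, f_2, f_3, h_4):
  remainder \tfrac{1216}{1575}b^{3} - \tfrac{3589}{1890}b^{2} + \tfrac{949}{3150}b ≠ 0; add h_5 = \tfrac{1216}{1575}b^{3} - \tfrac{3589}{1890}b^{2} + \tfrac{949}{3150}b to the basis.

S(f_2,f_3): lcm = a^{2}b. S = 3a^{2} + 3ab^{2} + \tfrac{5}{6}ab + 6a - \tfrac{1}{6}b^{3} - \tfrac{1}{2}b^{2} + \tfrac{14}{3}b.
  reduce S modulo (f_1, f_2, f_3, h_4, h_5):
  remainder -\tfrac{259775}{43776}b^{2} + \tfrac{22339}{14592}b ≠ 0; add h_6 = -\tfrac{259775}{43776}b^{2} + \tfrac{22339}{14592}b to the basis.

S(f_2,h_5): lcm = ab^{3}. S = \tfrac{39833}{7296}ab^{2} - \tfrac{949}{2432}ab + 3b^{4} + \tfrac{1}{2}b^{3} + 6b^{2}.
  reduce S modulo (f_1, f_2, f_3, h_4, h_5, h_6):
  remainder -\tfrac{315666897}{252709120}b ≠ 0; add h_7 = -\tfrac{315666897}{252709120}b to the basis.

The other S-polynomials (S(f_1,h_4), S(f_2,h_4), S(f_3,h_4), S(f_1,h_5), S(f_3,h_5), S(h_4,h_5), S(f_1,h_6), S(f_2,h_6), S(f_3,h_6), S(h_4,h_6), S(h_5,h_6), S(f_1,h_7), S(f_2,h_7), S(f_3,h_7), S(h_4,h_7), S(h_5,h_7), S(h_6,h_7)) all reduce to 0 modulo the current basis, so we have a Gröbner basis.
Inter-reduce: drop elements whose leading term is divisible by another's, tail-reduce, and make monic.
Reduced Gröbner basis: {a + 2, b}.

The lex basis is triangular: the last element involves only b. Solving b = 0 gives b ∈ {0}; substituting each value into the earlier elements determines the remaining variables.
  b = 0: the earlier basis element becomes a + 2 = 0, giving a = -2 — point (-2, 0).

{(-2, 0)}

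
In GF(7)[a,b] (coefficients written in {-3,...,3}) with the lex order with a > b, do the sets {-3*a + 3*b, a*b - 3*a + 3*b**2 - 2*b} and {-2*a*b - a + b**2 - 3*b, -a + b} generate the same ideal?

Yes, the ideals are equal.

Since reduced Gröbner bases are canonical representatives of ideals under a given ordering, it suffices to compute and compare them.
Buchberger on the first generating set:
f_1 = -3*a + 3*b, LT = a.
f_2 = a*b - 3*a + 3*b**2 - 2*b, LT = a*b.

S(f_1,f_2): lcm = a*b. S = 3*a + 3*b**2 + 2*b.
  leading term a: subtract (-1)·f_1 from 3*a + 3*b**2 + 2*b → 3*b**2 - 2*b
  leading term b**2: no divisor's leading term divides it; move 3*b**2 to the remainder.
  leading term b: no divisor's leading term divides it; move -2*b to the remainder.
  remainder 3*b**2 - 2*b ≠ 0; add g_3 = 3*b**2 - 2*b to the basis.

The other S-polynomials (S(f_1,g_3), S(f_2,g_3)) all reduce to 0 modulo the current basis, so we have a Gröbner basis.
Inter-reduce: drop elements whose leading term is divisible by another's, tail-reduce, and make monic.
Reduced Gröbner basis: {a - b, b**2 - 3*b}.

Buchberger on the second generating set:
h_1 = -2*a*b - a + b**2 - 3*b, LT = a*b.
h_2 = -a + b, LT = a.

S(h_1,h_2): lcm = a*b. S = -3*a - 3*b**2 - 2*b.
  leading term a: subtract (3)·h_2 from -3*a - 3*b**2 - 2*b → -3*b**2 + 2*b
  leading term b**2: no divisor's leading term divides it; move -3*b**2 to the remainder.
  leading term b: no divisor's leading term divides it; move 2*b to the remainder.
  remainder -3*b**2 + 2*b ≠ 0; add k_3 = -3*b**2 + 2*b to the basis.

The other S-polynomials (S(h_1,k_3), S(h_2,k_3)) all reduce to 0 modulo the current basis, so we have a Gröbner basis.
Inter-reduce: drop elements whose leading term is divisible by another's, tail-reduce, and make monic.
Reduced Gröbner basis: {a - b, b**2 - 3*b}.

Same reduced basis, so the two generating sets span the same ideal.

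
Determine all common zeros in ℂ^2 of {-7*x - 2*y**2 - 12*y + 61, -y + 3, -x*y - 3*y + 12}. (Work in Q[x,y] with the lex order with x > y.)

Compute a lex Gröbner basis by Buchberger's algorithm.
f_1 = -7*x - 2*y**2 - 12*y + 61, LT = x.
f_2 = -y + 3, LT = y.
f_3 = -x*y - 3*y + 12, LT = x*y.

The S-polynomials (S(f_1,f_2), S(f_1,f_3), S(f_2,f_3)) all reduce to 0 modulo the current basis, so we have a Gröbner basis.
Inter-reduce: drop elements whose leading term is divisible by another's, tail-reduce, and make monic.
Reduced Gröbner basis: {x - 1, y - 3}.

Since the basis is lex-ordered, y - 3 is univariate in y. Its roots are {3}. Back-substituting each root into the other basis elements fixes the other coordinates.
  y = 3: the earlier basis element becomes x - 1 = 0, giving x = 1 — point (1, 3).
Each listed point satisfies every original equation (direct substitution).

{(1, 3)}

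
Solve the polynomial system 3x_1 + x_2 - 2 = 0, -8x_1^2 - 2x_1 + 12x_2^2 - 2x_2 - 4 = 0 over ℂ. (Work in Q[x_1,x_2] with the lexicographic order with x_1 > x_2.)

{(1, -1), (2/5, 4/5)}

Compute a lex Gröbner basis by Buchberger's algorithm.
f_1 = 3x_1 + x_2 - 2, LT = x_1.
f_2 = -8x_1^2 - 2x_1 + 12x_2^2 - 2x_2 - 4, LT = x_1^2.

S(f_1,f_2): lcm = x_1^2. S = 1/3x_1x_2 - 11/12x_1 + 3/2x_2^2 - 1/4x_2 - 1/2.
  leading term x_1x_2: subtract (1/9x_2)·f_1 from 1/3x_1x_2 - 11/12x_1 + 3/2x_2^2 - 1/4x_2 - 1/2 → -11/12x_1 + 25/18x_2^2 - 1/36x_2 - 1/2
  leading term x_1: subtract (-11/36)·f_1 from -11/12x_1 + 25/18x_2^2 - 1/36x_2 - 1/2 → 25/18x_2^2 + 5/18x_2 - 10/9
  leading term x_2^2: no divisor's leading term divides it; move 25/18x_2^2 to the remainder.
  leading term x_2: no divisor's leading term divides it; move 5/18x_2 to the remainder.
  leading term 1: no divisor's leading term divides it; move -10/9 to the remainder.
  remainder 25/18x_2^2 + 5/18x_2 - 10/9 ≠ 0; add h_3 = 25/18x_2^2 + 5/18x_2 - 10/9 to the basis.

S(f_1,h_3): leading monomials are coprime, so the S-polynomial reduces to 0 (Buchberger's first criterion).
S(f_2,h_3): leading monomials are coprime, so the S-polynomial reduces to 0 (Buchberger's first criterion).
Every S-polynomial of the final basis reduces to 0, so we have a Gröbner basis.
Inter-reduce: drop elements whose leading term is divisible by another's, tail-reduce, and make monic.
Reduced Gröbner basis: {x_1 + 1/3x_2 - 2/3, x_2^2 + 1/5x_2 - 4/5}.

A lex Gröbner basis eliminates variables successively. Here x_2^2 + 1/5x_2 - 4/5 depends only on x_2, with roots {-1, 4/5}; lifting each root through the earlier basis elements recovers the full solutions.
  x_2 = -1: the earlier basis element becomes x_1 - 1 = 0, giving x_1 = 1 — point (1, -1).
  x_2 = 4/5: the earlier basis element becomes x_1 - 2/5 = 0, giving x_1 = 2/5 — point (2/5, 4/5).
Substituting each solution back into the original system confirms all equations vanish.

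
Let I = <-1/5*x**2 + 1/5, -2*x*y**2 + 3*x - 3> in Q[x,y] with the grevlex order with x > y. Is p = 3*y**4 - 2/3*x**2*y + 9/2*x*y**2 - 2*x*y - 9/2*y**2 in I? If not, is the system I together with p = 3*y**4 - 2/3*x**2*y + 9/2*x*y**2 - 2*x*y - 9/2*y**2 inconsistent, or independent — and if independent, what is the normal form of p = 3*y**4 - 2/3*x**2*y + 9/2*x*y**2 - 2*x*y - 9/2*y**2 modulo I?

3*y**4 - 2/3*x**2*y + 9/2*x*y**2 - 2*x*y - 9/2*y**2 is independent of I; its normal form modulo I is -2*x*y - 2/3*y.

First compute the reduced Gröbner basis of I by Buchberger's algorithm.
f_1 = -1/5*x**2 + 1/5, LT = x**2.
f_2 = -2*x*y**2 + 3*x - 3, LT = x*y**2.

S(f_1,f_2): lcm = x**2*y**2. S = 3/2*x**2 - y**2 - 3/2*x.
  leading term x**2: subtract (-15/2)·f_1 from 3/2*x**2 - y**2 - 3/2*x → -y**2 - 3/2*x + 3/2
  leading term y**2: no divisor's leading term divides it; move -y**2 to the remainder.
  leading term x: no divisor's leading term divides it; move -3/2*x to the remainder.
  leading term 1: no divisor's leading term divides it; move 3/2 to the remainder.
  remainder -y**2 - 3/2*x + 3/2 ≠ 0; add h_3 = -y**2 - 3/2*x + 3/2 to the basis.

The other S-polynomials (S(f_1,h_3), S(f_2,h_3)) all reduce to 0 modulo the current basis, so we have a Gröbner basis.
Inter-reduce: drop elements whose leading term is divisible by another's, tail-reduce, and make monic.
Reduced Gröbner basis: {x**2 - 1, y**2 + 3/2*x - 3/2}.
Label its elements g_1 = x**2 - 1, g_2 = y**2 + 3/2*x - 3/2.

Reduce p = 3*y**4 - 2/3*x**2*y + 9/2*x*y**2 - 2*x*y - 9/2*y**2 modulo G:
  leading term y**4: subtract (3*y**2)·g_2 from 3*y**4 - 2/3*x**2*y + 9/2*x*y**2 - 2*x*y - 9/2*y**2 → -2/3*x**2*y - 2*x*y
  leading term x**2*y: subtract (-2/3*y)·g_1 from -2/3*x**2*y - 2*x*y → -2*x*y - 2/3*y
  leading term x*y: no divisor's leading term divides it; move -2*x*y to the remainder.
  leading term y: no divisor's leading term divides it; move -2/3*y to the remainder.
  normal form = -2*x*y - 2/3*y.
The normal form is nonzero, so p ∉ I. Since p minus its normal form lies in I, I + (p) = I + (r) where r = -2*x*y - 2/3*y; decide whether this ideal is the whole ring.
Run Buchberger on G together with r (pairs among the g_i already reduce to 0 since G is a Gröbner basis):
g_1 = x**2 - 1, LT = x**2.
g_2 = y**2 + 3/2*x - 3/2, LT = y**2.
r = -2*x*y - 2/3*y, LT = x*y.

S(g_1,r): lcm = x**2*y. S = -1/3*x*y - y.
  leading term x*y: subtract (1/6)·r from -1/3*x*y - y → -8/9*y
  leading term y: no divisor's leading term divides it; move -8/9*y to the remainder.
  remainder -8/9*y ≠ 0; add m_4 = -8/9*y to the basis.

S(g_2,r): lcm = x*y**2. S = 3/2*x**2 - 1/3*y**2 - 3/2*x.
  leading term x**2: subtract (3/2)·g_1 from 3/2*x**2 - 1/3*y**2 - 3/2*x → -1/3*y**2 - 3/2*x + 3/2
  leading term y**2: subtract (-1/3)·g_2 from -1/3*y**2 - 3/2*x + 3/2 → -x + 1
  leading term x: no divisor's leading term divides it; move -x to the remainder.
  leading term 1: no divisor's leading term divides it; move 1 to the remainder.
  remainder -x + 1 ≠ 0; add m_5 = -x + 1 to the basis.

The other S-polynomials (S(g_1,g_2), S(g_1,m_4), S(g_2,m_4), S(r,m_4), S(g_1,m_5), S(g_2,m_5), S(r,m_5), S(m_4,m_5)) all reduce to 0 modulo the current basis, so we have a Gröbner basis.
Inter-reduce: drop elements whose leading term is divisible by another's, tail-reduce, and make monic.
Reduced Gröbner basis: {x - 1, y}.
The reduced Gröbner basis of I + (p) is {x - 1, y} ≠ {1}, a proper ideal, so the enlarged system stays consistent: p is independent of I, with normal form -2*x*y - 2/3*y.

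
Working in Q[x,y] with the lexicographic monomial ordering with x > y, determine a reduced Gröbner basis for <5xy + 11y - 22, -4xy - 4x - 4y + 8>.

This is the nonlinear analogue of row-reducing a linear system.

f_1 = 5xy + 11y - 22, LT = xy.
f_2 = -4xy - 4x - 4y + 8, LT = xy.

S(f_1,f_2): lcm = xy. S = -x + \tfrac{6}{5}y - \tfrac{12}{5}.
  leading term x: no divisor's leading term divides it; move -x to the remainder.
  leading term y: no divisor's leading term divides it; move \tfrac{6}{5}y to the remainder.
  leading term 1: no divisor's leading term divides it; move -\tfrac{12}{5} to the remainder.
  remainder -x + \tfrac{6}{5}y - \tfrac{12}{5} ≠ 0; add g_3 = -x + \tfrac{6}{5}y - \tfrac{12}{5} to the basis.

S(f_1,g_3): lcm = xy. S = \tfrac{6}{5}y^{2} - \tfrac{1}{5}y - \tfrac{22}{5}.
  leading term y^{2}: no divisor's leading term divides it; move \tfrac{6}{5}y^{2} to the remainder.
  leading term y: no divisor's leading term divides it; move -\tfrac{1}{5}y to the remainder.
  leading term 1: no divisor's leading term divides it; move -\tfrac{22}{5} to the remainder.
  remainder \tfrac{6}{5}y^{2} - \tfrac{1}{5}y - \tfrac{22}{5} ≠ 0; add g_4 = \tfrac{6}{5}y^{2} - \tfrac{1}{5}y - \tfrac{22}{5} to the basis.

S(f_2,g_3): lcm = xy. S = x + \tfrac{6}{5}y^{2} - \tfrac{7}{5}y - 2.
  leading term x: subtract (-1)·g_3 from x + \tfrac{6}{5}y^{2} - \tfrac{7}{5}y - 2 → \tfrac{6}{5}y^{2} - \tfrac{1}{5}y - \tfrac{22}{5}
  leading term y^{2}: subtract (1)·g_4 from \tfrac{6}{5}y^{2} - \tfrac{1}{5}y - \tfrac{22}{5} → 0
  remainder 0.

S(f_1,g_4): lcm = xy^{2}. S = \tfrac{1}{6}xy + \tfrac{11}{3}x + \tfrac{11}{5}y^{2} - \tfrac{22}{5}y.
  leading term xy: subtract (\tfrac{1}{30})·f_1 from \tfrac{1}{6}xy + \tfrac{11}{3}x + \tfrac{11}{5}y^{2} - \tfrac{22}{5}y → \tfrac{11}{3}x + \tfrac{11}{5}y^{2} - \tfrac{143}{30}y + \tfrac{11}{15}
  leading term x: subtract (-\tfrac{11}{3})·g_3 from \tfrac{11}{3}x + \tfrac{11}{5}y^{2} - \tfrac{143}{30}y + \tfrac{11}{15} → \tfrac{11}{5}y^{2} - \tfrac{11}{30}y - \tfrac{121}{15}
  leading term y^{2}: subtract (\tfrac{11}{6})·g_4 from \tfrac{11}{5}y^{2} - \tfrac{11}{30}y - \tfrac{121}{15} → 0
  remainder 0.

S(f_2,g_4): lcm = xy^{2}. S = \tfrac{7}{6}xy + \tfrac{11}{3}x + y^{2} - 2y.
  leading term xy: subtract (\tfrac{7}{30})·f_1 from \tfrac{7}{6}xy + \tfrac{11}{3}x + y^{2} - 2y → \tfrac{11}{3}x + y^{2} - \tfrac{137}{30}y + \tfrac{77}{15}
  leading term x: subtract (-\tfrac{11}{3})·g_3 from \tfrac{11}{3}x + y^{2} - \tfrac{137}{30}y + \tfrac{77}{15} → y^{2} - \tfrac{1}{6}y - \tfrac{11}{3}
  leading term y^{2}: subtract (\tfrac{5}{6})·g_4 from y^{2} - \tfrac{1}{6}y - \tfrac{11}{3} → 0
  remainder 0.

S(g_3,g_4): leading monomials are coprime, so the S-polynomial reduces to 0 (Buchberger's first criterion).
Every S-polynomial of the final basis reduces to 0, so we have a Gröbner basis.
Inter-reduce: drop elements whose leading term is divisible by another's, tail-reduce, and make monic.

G = {x - \tfrac{6}{5}y + \tfrac{12}{5}, y^{2} - \tfrac{1}{6}y - \tfrac{11}{3}}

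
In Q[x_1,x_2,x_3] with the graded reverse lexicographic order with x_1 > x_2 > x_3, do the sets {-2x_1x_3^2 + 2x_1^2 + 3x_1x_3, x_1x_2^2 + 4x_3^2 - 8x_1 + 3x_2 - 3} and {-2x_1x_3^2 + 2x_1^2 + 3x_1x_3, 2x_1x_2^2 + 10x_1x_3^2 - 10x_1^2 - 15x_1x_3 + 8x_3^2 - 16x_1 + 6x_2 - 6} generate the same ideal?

Two ideals are equal iff their reduced Gröbner bases coincide (the reduced basis is unique for a fixed ordering).
Buchberger on the first generating set:
f_1 = -2x_1x_3^2 + 2x_1^2 + 3x_1x_3, LT = x_1x_3^2.
f_2 = x_1x_2^2 + 4x_3^2 - 8x_1 + 3x_2 - 3, LT = x_1x_2^2.

S(f_1,f_2): lcm = x_1x_2^2x_3^2. S = -x_1^2x_2^2 - 3/2x_1x_2^2x_3 - 4x_3^4 + 8x_1x_3^2 - 3x_2x_3^2 + 3x_3^2.
  leading term x_1^2x_2^2: subtract (-x_1)·f_2 from -x_1^2x_2^2 - 3/2x_1x_2^2x_3 - 4x_3^4 + 8x_1x_3^2 - 3x_2x_3^2 + 3x_3^2 → -3/2x_1x_2^2x_3 - 4x_3^4 + 12x_1x_3^2 - 3x_2x_3^2 - 8x_1^2 + 3x_1x_2 + 3x_3^2 - 3x_1
  leading term x_1x_2^2x_3: subtract (-3/2x_3)·f_2 from -3/2x_1x_2^2x_3 - 4x_3^4 + 12x_1x_3^2 - 3x_2x_3^2 - 8x_1^2 + 3x_1x_2 + 3x_3^2 - 3x_1 → -4x_3^4 + 12x_1x_3^2 - 3x_2x_3^2 + 6x_3^3 - 8x_1^2 + 3x_1x_2 - 12x_1x_3 + 9/2x_2x_3 + 3x_3^2 - 3x_1 - 9/2x_3
  leading term x_3^4: no divisor's leading term divides it; move -4x_3^4 to the remainder.
  leading term x_1x_3^2: subtract (-6)·f_1 from 12x_1x_3^2 - 3x_2x_3^2 + 6x_3^3 - 8x_1^2 + 3x_1x_2 - 12x_1x_3 + 9/2x_2x_3 + 3x_3^2 - 3x_1 - 9/2x_3 → -3x_2x_3^2 + 6x_3^3 + 4x_1^2 + 3x_1x_2 + 6x_1x_3 + 9/2x_2x_3 + 3x_3^2 - 3x_1 - 9/2x_3
  leading term x_2x_3^2: no divisor's leading term divides it; move -3x_2x_3^2 to the remainder.
  leading term x_3^3: no divisor's leading term divides it; move 6x_3^3 to the remainder.
  leading term x_1^2: no divisor's leading term divides it; move 4x_1^2 to the remainder.
  leading term x_1x_2: no divisor's leading term divides it; move 3x_1x_2 to the remainder.
  leading term x_1x_3: no divisor's leading term divides it; move 6x_1x_3 to the remainder.
  leading term x_2x_3: no divisor's leading term divides it; move 9/2x_2x_3 to the remainder.
  leading term x_3^2: no divisor's leading term divides it; move 3x_3^2 to the remainder.
  leading term x_1: no divisor's leading term divides it; move -3x_1 to the remainder.
  leading term x_3: no divisor's leading term divides it; move -9/2x_3 to the remainder.
  remainder -4x_3^4 - 3x_2x_3^2 + 6x_3^3 + 4x_1^2 + 3x_1x_2 + 6x_1x_3 + 9/2x_2x_3 + 3x_3^2 - 3x_1 - 9/2x_3 ≠ 0; add g_3 = -4x_3^4 - 3x_2x_3^2 + 6x_3^3 + 4x_1^2 + 3x_1x_2 + 6x_1x_3 + 9/2x_2x_3 + 3x_3^2 - 3x_1 - 9/2x_3 to the basis.

The other S-polynomials (S(f_1,g_3), S(f_2,g_3)) all reduce to 0 modulo the current basis, so we have a Gröbner basis.
Inter-reduce: drop elements whose leading term is divisible by another's, tail-reduce, and make monic.
Reduced Gröbner basis: {x_3^4 + 3/4x_2x_3^2 - 3/2x_3^3 - x_1^2 - 3/4x_1x_2 - 3/2x_1x_3 - 9/8x_2x_3 - 3/4x_3^2 + 3/4x_1 + 9/8x_3, x_1x_2^2 + 4x_3^2 - 8x_1 + 3x_2 - 3, x_1x_3^2 - x_1^2 - 3/2x_1x_3}.

Buchberger on the second generating set:
h_1 = -2x_1x_3^2 + 2x_1^2 + 3x_1x_3, LT = x_1x_3^2.
h_2 = 2x_1x_2^2 + 10x_1x_3^2 - 10x_1^2 - 15x_1x_3 + 8x_3^2 - 16x_1 + 6x_2 - 6, LT = x_1x_2^2.

S(h_1,h_2): lcm = x_1x_2^2x_3^2. S = -5x_1x_3^4 - x_1^2x_2^2 - 3/2x_1x_2^2x_3 + 5x_1^2x_3^2 + 15/2x_1x_3^3 - 4x_3^4 + 8x_1x_3^2 - 3x_2x_3^2 + 3x_3^2.
  leading term x_1x_3^4: subtract (5/2x_3^2)·h_1 from -5x_1x_3^4 - x_1^2x_2^2 - 3/2x_1x_2^2x_3 + 5x_1^2x_3^2 + 15/2x_1x_3^3 - 4x_3^4 + 8x_1x_3^2 - 3x_2x_3^2 + 3x_3^2 → -x_1^2x_2^2 - 3/2x_1x_2^2x_3 - 4x_3^4 + 8x_1x_3^2 - 3x_2x_3^2 + 3x_3^2
  leading term x_1^2x_2^2: subtract (-1/2x_1)·h_2 from -x_1^2x_2^2 - 3/2x_1x_2^2x_3 - 4x_3^4 + 8x_1x_3^2 - 3x_2x_3^2 + 3x_3^2 → -3/2x_1x_2^2x_3 + 5x_1^2x_3^2 - 4x_3^4 - 5x_1^3 - 15/2x_1^2x_3 + 12x_1x_3^2 - 3x_2x_3^2 - 8x_1^2 + 3x_1x_2 + 3x_3^2 - 3x_1
  leading term x_1x_2^2x_3: subtract (-3/4x_3)·h_2 from -3/2x_1x_2^2x_3 + 5x_1^2x_3^2 - 4x_3^4 - 5x_1^3 - 15/2x_1^2x_3 + 12x_1x_3^2 - 3x_2x_3^2 - 8x_1^2 + 3x_1x_2 + 3x_3^2 - 3x_1 → 5x_1^2x_3^2 + 15/2x_1x_3^3 - 4x_3^4 - 5x_1^3 - 15x_1^2x_3 + 3/4x_1x_3^2 - 3x_2x_3^2 + 6x_3^3 - 8x_1^2 + 3x_1x_2 - 12x_1x_3 + 9/2x_2x_3 + 3x_3^2 - 3x_1 - 9/2x_3
  leading term x_1^2x_3^2: subtract (-5/2x_1)·h_1 from 5x_1^2x_3^2 + 15/2x_1x_3^3 - 4x_3^4 - 5x_1^3 - 15x_1^2x_3 + 3/4x_1x_3^2 - 3x_2x_3^2 + 6x_3^3 - 8x_1^2 + 3x_1x_2 - 12x_1x_3 + 9/2x_2x_3 + 3x_3^2 - 3x_1 - 9/2x_3 → 15/2x_1x_3^3 - 4x_3^4 - 15/2x_1^2x_3 + 3/4x_1x_3^2 - 3x_2x_3^2 + 6x_3^3 - 8x_1^2 + 3x_1x_2 - 12x_1x_3 + 9/2x_2x_3 + 3x_3^2 - 3x_1 - 9/2x_3
  leading term x_1x_3^3: subtract (-15/4x_3)·h_1 from 15/2x_1x_3^3 - 4x_3^4 - 15/2x_1^2x_3 + 3/4x_1x_3^2 - 3x_2x_3^2 + 6x_3^3 - 8x_1^2 + 3x_1x_2 - 12x_1x_3 + 9/2x_2x_3 + 3x_3^2 - 3x_1 - 9/2x_3 → -4x_3^4 + 12x_1x_3^2 - 3x_2x_3^2 + 6x_3^3 - 8x_1^2 + 3x_1x_2 - 12x_1x_3 + 9/2x_2x_3 + 3x_3^2 - 3x_1 - 9/2x_3
  leading term x_3^4: no divisor's leading term divides it; move -4x_3^4 to the remainder.
  leading term x_1x_3^2: subtract (-6)·h_1 from 12x_1x_3^2 - 3x_2x_3^2 + 6x_3^3 - 8x_1^2 + 3x_1x_2 - 12x_1x_3 + 9/2x_2x_3 + 3x_3^2 - 3x_1 - 9/2x_3 → -3x_2x_3^2 + 6x_3^3 + 4x_1^2 + 3x_1x_2 + 6x_1x_3 + 9/2x_2x_3 + 3x_3^2 - 3x_1 - 9/2x_3
  leading term x_2x_3^2: no divisor's leading term divides it; move -3x_2x_3^2 to the remainder.
  leading term x_3^3: no divisor's leading term divides it; move 6x_3^3 to the remainder.
  leading term x_1^2: no divisor's leading term divides it; move 4x_1^2 to the remainder.
  leading term x_1x_2: no divisor's leading term divides it; move 3x_1x_2 to the remainder.
  leading term x_1x_3: no divisor's leading term divides it; move 6x_1x_3 to the remainder.
  leading term x_2x_3: no divisor's leading term divides it; move 9/2x_2x_3 to the remainder.
  leading term x_3^2: no divisor's leading term divides it; move 3x_3^2 to the remainder.
  leading term x_1: no divisor's leading term divides it; move -3x_1 to the remainder.
  leading term x_3: no divisor's leading term divides it; move -9/2x_3 to the remainder.
  remainder -4x_3^4 - 3x_2x_3^2 + 6x_3^3 + 4x_1^2 + 3x_1x_2 + 6x_1x_3 + 9/2x_2x_3 + 3x_3^2 - 3x_1 - 9/2x_3 ≠ 0; add k_3 = -4x_3^4 - 3x_2x_3^2 + 6x_3^3 + 4x_1^2 + 3x_1x_2 + 6x_1x_3 + 9/2x_2x_3 + 3x_3^2 - 3x_1 - 9/2x_3 to the basis.

The other S-polynomials (S(h_1,k_3), S(h_2,k_3)) all reduce to 0 modulo the current basis, so we have a Gröbner basis.
Inter-reduce: drop elements whose leading term is divisible by another's, tail-reduce, and make monic.
Reduced Gröbner basis: {x_3^4 + 3/4x_2x_3^2 - 3/2x_3^3 - x_1^2 - 3/4x_1x_2 - 3/2x_1x_3 - 9/8x_2x_3 - 3/4x_3^2 + 3/4x_1 + 9/8x_3, x_1x_2^2 + 4x_3^2 - 8x_1 + 3x_2 - 3, x_1x_3^2 - x_1^2 - 3/2x_1x_3}.

These coincide, so the ideals are equal.
The same test decides containment: I ⊆ J iff every generator of I reduces to 0 modulo a Gröbner basis of J.

Yes, the ideals are equal.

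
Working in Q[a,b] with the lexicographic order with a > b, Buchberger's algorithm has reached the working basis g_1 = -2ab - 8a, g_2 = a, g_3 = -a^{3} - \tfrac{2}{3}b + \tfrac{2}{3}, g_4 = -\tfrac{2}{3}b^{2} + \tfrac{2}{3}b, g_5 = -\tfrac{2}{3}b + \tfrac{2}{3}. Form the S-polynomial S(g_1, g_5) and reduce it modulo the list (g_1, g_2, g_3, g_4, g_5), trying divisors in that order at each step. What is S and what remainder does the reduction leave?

S(g_1, g_5) = 5a; remainder on division = 0.

lcm(LM(g_1), LM(g_5)) = ab.
S = (lcm/LT(g_1))·g_1 − (lcm/LT(g_5))·g_5 = 5a.
Reduce S modulo (g_1, g_2, g_3, g_4, g_5) in that order:
  leading term a: subtract (5)·g_2 from 5a → 0
The remainder is 0, so this S-polynomial contributes no new basis element.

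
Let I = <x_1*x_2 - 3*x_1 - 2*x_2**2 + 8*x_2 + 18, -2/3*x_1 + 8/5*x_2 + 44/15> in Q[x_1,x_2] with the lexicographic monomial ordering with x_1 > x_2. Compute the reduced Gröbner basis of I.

G = {x_1 - 12/5*x_2 - 22/5, x_2**2 + 13*x_2 + 12}

f_1 = x_1*x_2 - 3*x_1 - 2*x_2**2 + 8*x_2 + 18, LT = x_1*x_2.
f_2 = -2/3*x_1 + 8/5*x_2 + 44/15, LT = x_1.

S(f_1,f_2): lcm = x_1*x_2. S = -3*x_1 + 2/5*x_2**2 + 62/5*x_2 + 18.
  reduce S modulo (f_1, f_2):
  remainder 2/5*x_2**2 + 26/5*x_2 + 24/5 ≠ 0; add g_3 = 2/5*x_2**2 + 26/5*x_2 + 24/5 to the basis.

The other S-polynomials (S(f_1,g_3), S(f_2,g_3)) all reduce to 0 modulo the current basis, so we have a Gröbner basis.
Inter-reduce: drop elements whose leading term is divisible by another's, tail-reduce, and make monic.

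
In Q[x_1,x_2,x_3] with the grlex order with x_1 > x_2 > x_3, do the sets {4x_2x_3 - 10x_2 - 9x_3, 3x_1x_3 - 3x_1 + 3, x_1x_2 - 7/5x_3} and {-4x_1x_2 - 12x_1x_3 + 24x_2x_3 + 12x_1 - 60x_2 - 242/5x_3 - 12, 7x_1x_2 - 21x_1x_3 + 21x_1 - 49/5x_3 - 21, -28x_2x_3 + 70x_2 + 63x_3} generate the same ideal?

Yes, the ideals are equal.

For a fixed monomial order, each ideal has a unique reduced Gröbner basis; comparing bases decides equality.
Buchberger on the first generating set:
f_1 = 4x_2x_3 - 10x_2 - 9x_3, LT = x_2x_3.
f_2 = 3x_1x_3 - 3x_1 + 3, LT = x_1x_3.
f_3 = x_1x_2 - 7/5x_3, LT = x_1x_2.

S(f_1,f_2): lcm = x_1x_2x_3. S = -3/2x_1x_2 - 9/4x_1x_3 - x_2.
  reduce S modulo (f_1, f_2, f_3):
  remainder -9/4x_1 - x_2 - 21/10x_3 + 9/4 ≠ 0; add g_4 = -9/4x_1 - x_2 - 21/10x_3 + 9/4 to the basis.

S(f_1,f_3): lcm = x_1x_2x_3. S = -5/2x_1x_2 - 9/4x_1x_3 + 7/5x_3^2.
  reduce S modulo (f_1, f_2, f_3, g_4):
  remainder 7/5x_3^2 + x_2 - 7/5x_3 ≠ 0; add g_5 = 7/5x_3^2 + x_2 - 7/5x_3 to the basis.

S(f_3,g_4): lcm = x_1x_2. S = -4/9x_2^2 - 14/15x_2x_3 + x_2 - 7/5x_3.
  reduce S modulo (f_1, f_2, f_3, g_4, g_5):
  remainder -4/9x_2^2 - 4/3x_2 - 7/2x_3 ≠ 0; add g_6 = -4/9x_2^2 - 4/3x_2 - 7/2x_3 to the basis.

The other S-polynomials (S(f_2,f_3), S(f_1,g_4), S(f_2,g_4), S(f_1,g_5), S(f_2,g_5), S(f_3,g_5), S(g_4,g_5), S(f_1,g_6), S(f_2,g_6), S(f_3,g_6), S(g_4,g_6), S(g_5,g_6)) all reduce to 0 modulo the current basis, so we have a Gröbner basis.
Inter-reduce: drop elements whose leading term is divisible by another's, tail-reduce, and make monic.
Reduced Gröbner basis: {x_2^2 + 3x_2 + 63/8x_3, x_2x_3 - 5/2x_2 - 9/4x_3, x_3^2 + 5/7x_2 - x_3, x_1 + 4/9x_2 + 14/15x_3 - 1}.

Buchberger on the second generating set:
h_1 = -4x_1x_2 - 12x_1x_3 + 24x_2x_3 + 12x_1 - 60x_2 - 242/5x_3 - 12, LT = x_1x_2.
h_2 = 7x_1x_2 - 21x_1x_3 + 21x_1 - 49/5x_3 - 21, LT = x_1x_2.
h_3 = -28x_2x_3 + 70x_2 + 63x_3, LT = x_2x_3.

S(h_1,h_2): lcm = x_1x_2. S = 6x_1x_3 - 6x_2x_3 - 6x_1 + 15x_2 + 27/2x_3 + 6.
  reduce S modulo (h_1, h_2, h_3):
  remainder 6x_1x_3 - 6x_1 + 6 ≠ 0; add k_4 = 6x_1x_3 - 6x_1 + 6 to the basis.

S(h_1,h_3): lcm = x_1x_2x_3. S = 3x_1x_3^2 - 6x_2x_3^2 + 5/2x_1x_2 - 3/4x_1x_3 + 15x_2x_3 + 121/10x_3^2 + 3x_3.
  reduce S modulo (h_1, h_2, h_3, k_4):
  remainder -7/5x_3^2 + 9/4x_1 + 7/2x_3 - 9/4 ≠ 0; add k_5 = -7/5x_3^2 + 9/4x_1 + 7/2x_3 - 9/4 to the basis.

S(h_1,k_4): lcm = x_1x_2x_3. S = 3x_1x_3^2 - 6x_2x_3^2 + x_1x_2 - 3x_1x_3 + 15x_2x_3 + 121/10x_3^2 - x_2 + 3x_3.
  reduce S modulo (h_1, h_2, h_3, k_4, k_5):
  remainder -9/4x_1 - x_2 - 21/10x_3 + 9/4 ≠ 0; add k_6 = -9/4x_1 - x_2 - 21/10x_3 + 9/4 to the basis.

S(h_1,k_6): lcm = x_1x_2. S = 3x_1x_3 - 4/9x_2^2 - 104/15x_2x_3 - 3x_1 + 16x_2 + 121/10x_3 + 3.
  reduce S modulo (h_1, h_2, h_3, k_4, k_5, k_6):
  remainder -4/9x_2^2 - 4/3x_2 - 7/2x_3 ≠ 0; add k_7 = -4/9x_2^2 - 4/3x_2 - 7/2x_3 to the basis.

The other S-polynomials (S(h_2,h_3), S(h_2,k_4), S(h_3,k_4), S(h_1,k_5), S(h_2,k_5), S(h_3,k_5), S(k_4,k_5), S(h_2,k_6), S(h_3,k_6), S(k_4,k_6), S(k_5,k_6), S(h_1,k_7), S(h_2,k_7), S(h_3,k_7), S(k_4,k_7), S(k_5,k_7), S(k_6,k_7)) all reduce to 0 modulo the current basis, so we have a Gröbner basis.
Inter-reduce: drop elements whose leading term is divisible by another's, tail-reduce, and make monic.
Reduced Gröbner basis: {x_2^2 + 3x_2 + 63/8x_3, x_2x_3 - 5/2x_2 - 9/4x_3, x_3^2 + 5/7x_2 - x_3, x_1 + 4/9x_2 + 14/15x_3 - 1}.

These coincide, so the ideals are equal.
The same test decides containment: I ⊆ J iff every generator of I reduces to 0 modulo a Gröbner basis of J.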